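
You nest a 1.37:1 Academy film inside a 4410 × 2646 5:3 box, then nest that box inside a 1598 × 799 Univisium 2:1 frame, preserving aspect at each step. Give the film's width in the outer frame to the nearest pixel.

1095 px

Inside the 4410×2646 canvas the film is height-limited at 3625.02 × 2646.00.
Second fit — the 5:3 canvas into 1598×799 spans the height: 1331.67 × 799.00 (×0.3020 from 4410×2646).
Applying the same ×0.3020: 3625.02 → 1094.63.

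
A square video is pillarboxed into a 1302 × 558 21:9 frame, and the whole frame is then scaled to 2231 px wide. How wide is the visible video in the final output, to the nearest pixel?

In the 1302×558 frame the video fills the height: width = 558 × 1/1 ≈ 558.00 px.
Scaling 1302 → 2231 is ×1.7135, so the width becomes 558.00 × 1.7135 ≈ 956.14 px.

956 px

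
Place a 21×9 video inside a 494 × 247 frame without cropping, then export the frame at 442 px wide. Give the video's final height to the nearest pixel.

In the 494×247 frame the video fills the width: height = 494 × 9/21 ≈ 211.71 px.
The frame scales by 442/494 = 0.8947; 211.71 × 0.8947 ≈ 189.43 px.

189 px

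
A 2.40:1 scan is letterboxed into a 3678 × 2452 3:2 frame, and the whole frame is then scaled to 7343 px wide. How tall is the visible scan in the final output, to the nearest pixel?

At 3678×2452 the scan is width-limited, so height = 3678 / 2.400 ≈ 1532.50 px.
Resizing to 7343 px wide multiplies everything by 1.9965: 1532.50 → 3059.58 px.

3060 px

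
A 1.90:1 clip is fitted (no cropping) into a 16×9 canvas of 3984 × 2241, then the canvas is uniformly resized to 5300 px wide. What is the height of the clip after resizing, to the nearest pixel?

At 3984×2241 the clip is width-limited, so height = 3984 / 1.900 ≈ 2096.84 px.
Scaling 3984 → 5300 is ×1.3303, so the height becomes 2096.84 × 1.3303 ≈ 2789.47 px.

2789 px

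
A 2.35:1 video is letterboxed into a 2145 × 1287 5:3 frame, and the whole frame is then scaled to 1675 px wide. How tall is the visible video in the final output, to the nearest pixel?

713 px

Fitted into 2145×1287, the video spans the width; its height is 2145 / 2.350 ≈ 912.77 px.
Resizing to 1675 px wide multiplies everything by 0.7809: 912.77 → 712.77 px.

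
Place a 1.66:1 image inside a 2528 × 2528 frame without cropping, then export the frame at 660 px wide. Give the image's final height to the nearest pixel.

Fitted into 2528×2528, the image spans the width; its height is 2528 / 1.660 ≈ 1522.89 px.
The frame scales by 660/2528 = 0.2611; 1522.89 × 0.2611 ≈ 397.59 px.

398 px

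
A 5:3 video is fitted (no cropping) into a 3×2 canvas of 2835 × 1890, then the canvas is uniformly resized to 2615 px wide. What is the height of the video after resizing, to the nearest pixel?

At 2835×1890 the video is width-limited, so height = 2835 × 3/5 ≈ 1701.00 px.
Scaling 2835 → 2615 is ×0.9224, so the height becomes 1701.00 × 0.9224 ≈ 1569.00 px.

1569 px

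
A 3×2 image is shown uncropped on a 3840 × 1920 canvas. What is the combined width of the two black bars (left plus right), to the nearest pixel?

960 px

3×2 (1.500) < 2:1 (2.000), so the image fills the height.
That makes the image 2880.00 px wide (1920 × 3/2).
3840 − 2880.00 = 960.00 px of bars.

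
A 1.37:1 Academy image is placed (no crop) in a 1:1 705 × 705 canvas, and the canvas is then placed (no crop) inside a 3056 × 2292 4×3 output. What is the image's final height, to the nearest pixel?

First fit — 1.37:1 Academy into 705×705 spans the width: 705.00 × 514.60.
1:1 in 3056×2292: fills the height, so the intermediate becomes 2292.00 × 2292.00 — a scale of ×3.2511.
Applying the same ×3.2511: 514.60 → 1672.99.

1673 px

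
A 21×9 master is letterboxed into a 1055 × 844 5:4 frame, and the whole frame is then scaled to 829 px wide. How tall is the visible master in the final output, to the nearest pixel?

355 px

In the 1055×844 frame the master fills the width: height = 1055 × 9/21 ≈ 452.14 px.
Resizing to 829 px wide multiplies everything by 0.7858: 452.14 → 355.29 px.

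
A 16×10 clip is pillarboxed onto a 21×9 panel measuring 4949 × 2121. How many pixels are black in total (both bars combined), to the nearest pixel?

16×10 (1.600) < 21×9 (2.333), so the clip fills the height.
Content width = 2121 × 16/10 ≈ 3393.6000 px.
Leftover width: 4949 − 3393.6000 = 1555.4000 px.
That's 1555.4000 × 2121 ≈ 3299003 black pixels.

3299003 pixels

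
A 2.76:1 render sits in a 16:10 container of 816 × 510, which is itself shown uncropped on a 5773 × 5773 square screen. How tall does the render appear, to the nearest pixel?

First fit — 2.76:1 into 816×510 spans the width: 816.00 × 295.65.
16:10 in 5773×5773: fills the width, so the intermediate becomes 5773.00 × 3608.12 — a scale of ×7.0748.
Applying the same ×7.0748: 295.65 → 2091.67.

2092 px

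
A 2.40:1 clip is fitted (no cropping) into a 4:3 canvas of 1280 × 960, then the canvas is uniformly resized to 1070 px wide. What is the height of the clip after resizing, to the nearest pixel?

In the 1280×960 frame the clip fills the width: height = 1280 / 2.400 ≈ 533.33 px.
Resizing to 1070 px wide multiplies everything by 0.8359: 533.33 → 445.83 px.

446 px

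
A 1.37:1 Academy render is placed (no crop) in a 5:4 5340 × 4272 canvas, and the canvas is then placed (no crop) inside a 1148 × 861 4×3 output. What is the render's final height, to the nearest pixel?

786 px

Inside the 5340×4272 canvas the render is width-limited at 5340.00 × 3897.81.
5:4 in 1148×861: fills the height, so the intermediate becomes 1076.25 × 861.00 — a scale of ×0.2015.
So the render's height is 3897.81 × 0.2015 ≈ 785.58.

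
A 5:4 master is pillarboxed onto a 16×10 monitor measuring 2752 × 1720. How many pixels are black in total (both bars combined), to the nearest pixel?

1035440 pixels

5:4 is narrower than 16×10, so it spans the full height.
The master is 1720 × 5/4 ≈ 2150.0000 px wide.
Black = 2752 − 2150.0000 = 602.0000 px.
Across the 1720-px span: 602.0000 × 1720 ≈ 1035440 px.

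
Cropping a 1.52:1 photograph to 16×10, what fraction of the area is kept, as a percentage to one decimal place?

95.0%

The width stays; only height is cut (since 16×10 is wider than 1.52:1).
Fraction kept = (1.520)/(1.600) ≈ 95.00%.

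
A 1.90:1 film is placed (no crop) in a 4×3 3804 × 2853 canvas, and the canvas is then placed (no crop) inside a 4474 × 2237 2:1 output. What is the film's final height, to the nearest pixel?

1.90:1 in 3804×2853: fills the width, so the film is 3804.00 × 2002.11.
4×3 in 4474×2237: fills the height, so the intermediate becomes 2982.67 × 2237.00 — a scale of ×0.7841.
Applying the same ×0.7841: 2002.11 → 1569.82.

1570 px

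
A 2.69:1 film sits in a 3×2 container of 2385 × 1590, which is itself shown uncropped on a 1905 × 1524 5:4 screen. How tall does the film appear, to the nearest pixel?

708 px

Inside the 2385×1590 canvas the film is width-limited at 2385.00 × 886.62.
Second fit — the 3×2 canvas into 1905×1524 spans the width: 1905.00 × 1270.00 (×0.7987 from 2385×1590).
Applying the same ×0.7987: 886.62 → 708.18.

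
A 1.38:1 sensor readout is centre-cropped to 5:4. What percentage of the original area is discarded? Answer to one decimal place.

The height stays; only width is cut (since 5:4 is narrower than 1.38:1).
(1.250)/(1.380) ≈ 0.906 of the area survives, leaving 9.42% discarded.

9.4%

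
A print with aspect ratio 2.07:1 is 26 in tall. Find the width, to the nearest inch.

At 2.07:1, 26 × 2.070 ≈ 53.82.

54 in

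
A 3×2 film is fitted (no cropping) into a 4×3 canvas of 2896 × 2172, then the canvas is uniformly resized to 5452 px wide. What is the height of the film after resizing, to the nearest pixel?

At 2896×2172 the film is width-limited, so height = 2896 × 2/3 ≈ 1930.67 px.
Resizing to 5452 px wide multiplies everything by 1.8826: 1930.67 → 3634.67 px.

3635 px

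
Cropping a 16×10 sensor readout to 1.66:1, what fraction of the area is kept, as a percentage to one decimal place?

96.4%

The width stays; only height is cut (since 1.66:1 is wider than 16×10).
(1.600)/(1.660) ≈ 0.964 of the area survives.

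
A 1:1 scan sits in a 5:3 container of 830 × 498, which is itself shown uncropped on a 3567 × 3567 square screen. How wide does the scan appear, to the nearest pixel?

Inside the 830×498 canvas the scan is height-limited at 498.00 × 498.00.
Second fit — the 5:3 canvas into 3567×3567 spans the width: 3567.00 × 2140.20 (×4.2976 from 830×498).
The scan scales with it: width 498.00 × 4.2976 ≈ 2140.20.

2140 px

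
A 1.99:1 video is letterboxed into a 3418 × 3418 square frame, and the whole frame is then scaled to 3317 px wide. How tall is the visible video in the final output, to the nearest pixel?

1667 px

In the 3418×3418 frame the video fills the width: height = 3418 / 1.990 ≈ 1717.59 px.
The frame scales by 3317/3418 = 0.9705; 1717.59 × 0.9705 ≈ 1666.83 px.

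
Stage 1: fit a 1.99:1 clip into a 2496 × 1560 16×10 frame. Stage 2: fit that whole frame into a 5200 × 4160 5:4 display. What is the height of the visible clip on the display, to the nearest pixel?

2613 px

1.99:1 in 2496×1560: fills the width, so the clip is 2496.00 × 1254.27.
Second fit — the 16×10 canvas into 5200×4160 spans the width: 5200.00 × 3250.00 (×2.0833 from 2496×1560).
The clip scales with it: height 1254.27 × 2.0833 ≈ 2613.07.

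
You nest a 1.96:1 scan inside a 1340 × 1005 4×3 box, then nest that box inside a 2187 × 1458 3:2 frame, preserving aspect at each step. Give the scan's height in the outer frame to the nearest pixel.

First fit — 1.96:1 into 1340×1005 spans the width: 1340.00 × 683.67.
4×3 in 2187×1458: fills the height, so the intermediate becomes 1944.00 × 1458.00 — a scale of ×1.4507.
So the scan's height is 683.67 × 1.4507 ≈ 991.84.

992 px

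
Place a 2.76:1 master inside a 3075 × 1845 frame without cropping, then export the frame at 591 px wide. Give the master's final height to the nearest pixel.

214 px

In the 3075×1845 frame the master fills the width: height = 3075 / 2.760 ≈ 1114.13 px.
Scaling 3075 → 591 is ×0.1922, so the height becomes 1114.13 × 0.1922 ≈ 214.13 px.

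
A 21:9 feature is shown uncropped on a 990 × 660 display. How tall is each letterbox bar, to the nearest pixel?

118 px

21:9 is wider than 3:2, so it spans the full width.
The feature is 990 × 9/21 ≈ 424.29 px tall.
Leftover height: 660 − 424.29 = 235.71 px → 117.86 each side.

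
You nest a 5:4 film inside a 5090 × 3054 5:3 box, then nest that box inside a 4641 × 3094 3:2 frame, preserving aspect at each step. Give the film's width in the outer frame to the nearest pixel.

3481 px

Inside the 5090×3054 canvas the film is height-limited at 3817.50 × 3054.00.
Second fit — the 5:3 canvas into 4641×3094 spans the width: 4641.00 × 2784.60 (×0.9118 from 5090×3054).
The film scales with it: width 3817.50 × 0.9118 ≈ 3480.75.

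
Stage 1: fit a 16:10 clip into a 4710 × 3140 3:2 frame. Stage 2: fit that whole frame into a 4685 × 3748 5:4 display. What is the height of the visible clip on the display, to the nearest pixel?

Inside the 4710×3140 canvas the clip is width-limited at 4710.00 × 2943.75.
Second fit — the 3:2 canvas into 4685×3748 spans the width: 4685.00 × 3123.33 (×0.9947 from 4710×3140).
So the clip's height is 2943.75 × 0.9947 ≈ 2928.12.

2928 px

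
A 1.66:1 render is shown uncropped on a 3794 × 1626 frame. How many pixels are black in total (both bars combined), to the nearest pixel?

1780210 pixels

1.66:1 is narrower than 21×9, so it spans the full height.
Content width = 1626 × 1.660 ≈ 2699.1600 px.
Leftover width: 3794 − 2699.1600 = 1094.8400 px.
Across the 1626-px span: 1094.8400 × 1626 ≈ 1780210 px.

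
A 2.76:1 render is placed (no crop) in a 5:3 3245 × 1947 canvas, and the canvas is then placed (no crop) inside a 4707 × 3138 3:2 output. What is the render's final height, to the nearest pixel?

1705 px

2.76:1 in 3245×1947: fills the width, so the render is 3245.00 × 1175.72.
Second fit — the 5:3 canvas into 4707×3138 spans the width: 4707.00 × 2824.20 (×1.4505 from 3245×1947).
So the render's height is 1175.72 × 1.4505 ≈ 1705.43.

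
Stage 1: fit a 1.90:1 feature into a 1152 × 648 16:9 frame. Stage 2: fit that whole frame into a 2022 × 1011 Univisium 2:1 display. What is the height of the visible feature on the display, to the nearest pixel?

946 px

1.90:1 in 1152×648: fills the width, so the feature is 1152.00 × 606.32.
16:9 in 2022×1011: fills the height, so the intermediate becomes 1797.33 × 1011.00 — a scale of ×1.5602.
So the feature's height is 606.32 × 1.5602 ≈ 945.96.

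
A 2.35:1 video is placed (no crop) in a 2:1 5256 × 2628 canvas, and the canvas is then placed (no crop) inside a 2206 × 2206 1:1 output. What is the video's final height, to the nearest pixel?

Inside the 5256×2628 canvas the video is width-limited at 5256.00 × 2236.60.
2:1 in 2206×2206: fills the width, so the intermediate becomes 2206.00 × 1103.00 — a scale of ×0.4197.
So the video's height is 2236.60 × 0.4197 ≈ 938.72.

939 px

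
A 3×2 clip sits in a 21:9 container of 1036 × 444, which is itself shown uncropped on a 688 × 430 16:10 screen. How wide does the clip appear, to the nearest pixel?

442 px

Inside the 1036×444 canvas the clip is height-limited at 666.00 × 444.00.
Second fit — the 21:9 canvas into 688×430 spans the width: 688.00 × 294.86 (×0.6641 from 1036×444).
So the clip's width is 666.00 × 0.6641 ≈ 442.29.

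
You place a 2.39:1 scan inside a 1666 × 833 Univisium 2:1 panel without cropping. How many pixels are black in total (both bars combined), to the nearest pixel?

2.39:1 is wider than Univisium 2:1, so it spans the full width.
That makes the image 697.0711 px tall (1666 / 2.390).
Black = 833 − 697.0711 = 135.9289 px.
That's 135.9289 × 1666 ≈ 226457 black pixels.

226457 pixels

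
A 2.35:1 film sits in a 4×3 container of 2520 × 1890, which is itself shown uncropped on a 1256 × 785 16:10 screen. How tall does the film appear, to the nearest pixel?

Inside the 2520×1890 canvas the film is width-limited at 2520.00 × 1072.34.
4×3 in 1256×785: fills the height, so the intermediate becomes 1046.67 × 785.00 — a scale of ×0.4153.
The film scales with it: height 1072.34 × 0.4153 ≈ 445.39.

445 px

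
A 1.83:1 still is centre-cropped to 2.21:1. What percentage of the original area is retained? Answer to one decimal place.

Going from 1.83:1 to 2.21:1 means cutting height while keeping width.
(1.830)/(2.210) ≈ 0.828 of the area survives.

82.8%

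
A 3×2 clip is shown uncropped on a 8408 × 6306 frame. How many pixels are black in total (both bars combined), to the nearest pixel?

3×2 is wider than 4:3, so it spans the full width.
That makes the image 5605.3333 px tall (8408 × 2/3).
Black = 6306 − 5605.3333 = 700.6667 px.
Across the 8408-px span: 700.6667 × 8408 ≈ 5891205 px.

5891205 pixels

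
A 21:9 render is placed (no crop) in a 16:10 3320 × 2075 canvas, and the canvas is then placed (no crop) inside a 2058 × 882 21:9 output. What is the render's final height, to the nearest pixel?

First fit — 21:9 into 3320×2075 spans the width: 3320.00 × 1422.86.
16:10 in 2058×882: fills the height, so the intermediate becomes 1411.20 × 882.00 — a scale of ×0.4251.
The render scales with it: height 1422.86 × 0.4251 ≈ 604.80.

605 px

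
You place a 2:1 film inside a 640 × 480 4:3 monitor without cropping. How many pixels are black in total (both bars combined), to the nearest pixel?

102400 pixels

2:1 is wider than 4:3, so it spans the full width.
The film is 640 × 1/2 ≈ 320.0000 px tall.
Leftover height: 480 − 320.0000 = 160.0000 px.
Across the 640-px span: 160.0000 × 640 ≈ 102400 px.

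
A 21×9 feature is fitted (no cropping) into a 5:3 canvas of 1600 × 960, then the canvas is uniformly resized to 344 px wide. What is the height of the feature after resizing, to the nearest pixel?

147 px

Fitted into 1600×960, the feature spans the width; its height is 1600 × 9/21 ≈ 685.71 px.
The frame scales by 344/1600 = 0.2150; 685.71 × 0.2150 ≈ 147.43 px.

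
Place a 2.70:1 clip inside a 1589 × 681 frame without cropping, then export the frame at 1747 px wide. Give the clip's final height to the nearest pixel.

In the 1589×681 frame the clip fills the width: height = 1589 / 2.700 ≈ 588.52 px.
Resizing to 1747 px wide multiplies everything by 1.0994: 588.52 → 647.04 px.

647 px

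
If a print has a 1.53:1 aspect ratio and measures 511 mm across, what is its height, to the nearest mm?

334 mm

511 / 1.530 = 333.99.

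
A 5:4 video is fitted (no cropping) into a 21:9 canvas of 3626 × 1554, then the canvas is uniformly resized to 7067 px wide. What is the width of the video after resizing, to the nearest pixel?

In the 3626×1554 frame the video fills the height: width = 1554 × 5/4 ≈ 1942.50 px.
The frame scales by 7067/3626 = 1.9490; 1942.50 × 1.9490 ≈ 3785.89 px.

3786 px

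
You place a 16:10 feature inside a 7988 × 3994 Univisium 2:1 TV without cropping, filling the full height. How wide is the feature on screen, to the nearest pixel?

6390 px

Content width = 3994 × 16/10 ≈ 6390.40 px.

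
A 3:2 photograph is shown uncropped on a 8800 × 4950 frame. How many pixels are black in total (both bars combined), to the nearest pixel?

6806250 pixels

Since 1.500 < 1.778, the photograph is height-limited.
That makes the image 7425.0000 px wide (4950 × 3/2).
Black = 8800 − 7425.0000 = 1375.0000 px.
Across the 4950-px span: 1375.0000 × 4950 ≈ 6806250 px.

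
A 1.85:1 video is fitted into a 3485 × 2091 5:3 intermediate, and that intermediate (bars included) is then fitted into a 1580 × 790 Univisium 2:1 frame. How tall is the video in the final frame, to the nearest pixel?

712 px

First fit — 1.85:1 into 3485×2091 spans the width: 3485.00 × 1883.78.
5:3 in 1580×790: fills the height, so the intermediate becomes 1316.67 × 790.00 — a scale of ×0.3778.
Applying the same ×0.3778: 1883.78 → 711.71.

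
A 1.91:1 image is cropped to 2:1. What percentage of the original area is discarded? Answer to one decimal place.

Going from 1.91:1 to 2:1 means cutting height while keeping width.
Fraction kept = (1.910)/(2.000) ≈ 95.50%, so 4.50% is lost.

4.5%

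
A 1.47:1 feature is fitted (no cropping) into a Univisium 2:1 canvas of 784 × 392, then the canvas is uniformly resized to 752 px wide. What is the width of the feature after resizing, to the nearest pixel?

553 px

Fitted into 784×392, the feature spans the height; its width is 392 × 1.470 ≈ 576.24 px.
The frame scales by 752/784 = 0.9592; 576.24 × 0.9592 ≈ 552.72 px.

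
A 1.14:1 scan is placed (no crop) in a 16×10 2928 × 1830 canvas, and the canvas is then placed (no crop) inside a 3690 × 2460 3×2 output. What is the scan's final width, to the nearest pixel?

2629 px

1.14:1 in 2928×1830: fills the height, so the scan is 2086.20 × 1830.00.
16×10 in 3690×2460: fills the width, so the intermediate becomes 3690.00 × 2306.25 — a scale of ×1.2602.
So the scan's width is 2086.20 × 1.2602 ≈ 2629.12.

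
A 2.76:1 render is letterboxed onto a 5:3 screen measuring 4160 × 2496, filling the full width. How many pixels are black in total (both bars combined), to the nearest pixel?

That makes the image 1507.2464 px tall (4160 / 2.760).
Black = 2496 − 1507.2464 = 988.7536 px.
Bar area = 988.7536 × 4160 ≈ 4113215 px.

4113215 pixels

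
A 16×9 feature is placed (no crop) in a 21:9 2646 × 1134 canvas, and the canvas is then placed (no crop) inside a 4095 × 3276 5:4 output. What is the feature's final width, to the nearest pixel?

3120 px

Inside the 2646×1134 canvas the feature is height-limited at 2016.00 × 1134.00.
The 21:9 canvas is width-limited in 4095×3276, giving 4095.00 × 1755.00; scale factor 1.5476.
So the feature's width is 2016.00 × 1.5476 ≈ 3120.00.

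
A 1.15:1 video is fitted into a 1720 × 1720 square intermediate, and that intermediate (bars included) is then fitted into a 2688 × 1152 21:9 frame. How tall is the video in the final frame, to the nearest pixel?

1002 px

1.15:1 in 1720×1720: fills the width, so the video is 1720.00 × 1495.65.
Second fit — the square canvas into 2688×1152 spans the height: 1152.00 × 1152.00 (×0.6698 from 1720×1720).
The video scales with it: height 1495.65 × 0.6698 ≈ 1001.74.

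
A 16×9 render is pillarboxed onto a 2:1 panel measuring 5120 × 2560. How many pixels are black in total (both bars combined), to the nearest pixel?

16×9 (1.778) < 2:1 (2.000), so the render fills the height.
The render is 2560 × 16/9 ≈ 4551.1111 px wide.
Black = 5120 − 4551.1111 = 568.8889 px.
That's 568.8889 × 2560 ≈ 1456356 black pixels.

1456356 pixels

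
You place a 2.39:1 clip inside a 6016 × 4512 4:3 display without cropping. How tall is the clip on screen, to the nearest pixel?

2517 px

Since 2.390 > 1.333, the clip is width-limited.
The clip is 6016 / 2.390 ≈ 2517.15 px tall.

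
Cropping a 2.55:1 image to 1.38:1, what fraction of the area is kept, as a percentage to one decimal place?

Going from 2.55:1 to 1.38:1 means cutting width while keeping height.
Area ratio = (1.380)/(2.550) = 54.12% retained.

54.1%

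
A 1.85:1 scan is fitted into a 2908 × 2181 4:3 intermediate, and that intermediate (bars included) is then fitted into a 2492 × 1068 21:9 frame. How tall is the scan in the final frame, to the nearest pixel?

770 px

1.85:1 in 2908×2181: fills the width, so the scan is 2908.00 × 1571.89.
4:3 in 2492×1068: fills the height, so the intermediate becomes 1424.00 × 1068.00 — a scale of ×0.4897.
So the scan's height is 1571.89 × 0.4897 ≈ 769.73.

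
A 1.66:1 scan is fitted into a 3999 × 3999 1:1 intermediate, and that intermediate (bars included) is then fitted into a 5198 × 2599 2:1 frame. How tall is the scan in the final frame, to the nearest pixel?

Inside the 3999×3999 canvas the scan is width-limited at 3999.00 × 2409.04.
Second fit — the 1:1 canvas into 5198×2599 spans the height: 2599.00 × 2599.00 (×0.6499 from 3999×3999).
Applying the same ×0.6499: 2409.04 → 1565.66.

1566 px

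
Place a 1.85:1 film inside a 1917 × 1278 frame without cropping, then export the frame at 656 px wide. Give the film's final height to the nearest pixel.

Fitted into 1917×1278, the film spans the width; its height is 1917 / 1.850 ≈ 1036.22 px.
Resizing to 656 px wide multiplies everything by 0.3422: 1036.22 → 354.59 px.

355 px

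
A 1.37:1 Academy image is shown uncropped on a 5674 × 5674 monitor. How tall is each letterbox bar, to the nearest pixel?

766 px

1.37:1 Academy is wider than square, so it spans the full width.
Content height = 5674 / 1.370 ≈ 4141.61 px.
5674 − 4141.61 = 1532.39 px of bars (766.20 each).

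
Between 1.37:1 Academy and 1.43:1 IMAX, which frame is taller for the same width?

1.37:1 Academy

1.37 and 1.43; 1.43 > 1.37. The smaller width-to-height ratio is the taller frame.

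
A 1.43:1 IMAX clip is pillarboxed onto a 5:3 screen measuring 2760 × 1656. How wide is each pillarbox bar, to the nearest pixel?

196 px

Since 1.430 < 1.667, the clip is height-limited.
Content width = 1656 × 1.430 ≈ 2368.08 px.
Black = 2760 − 2368.08 = 391.92 px, or 195.96 per bar.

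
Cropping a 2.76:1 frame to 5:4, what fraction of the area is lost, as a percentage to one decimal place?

The height stays; only width is cut (since 5:4 is narrower than 2.76:1).
(1.250)/(2.760) ≈ 0.453 of the area survives, leaving 54.71% discarded.

54.7%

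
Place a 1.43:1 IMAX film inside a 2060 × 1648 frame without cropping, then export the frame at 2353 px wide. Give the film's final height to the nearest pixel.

In the 2060×1648 frame the film fills the width: height = 2060 / 1.430 ≈ 1440.56 px.
Scaling 2060 → 2353 is ×1.1422, so the height becomes 1440.56 × 1.1422 ≈ 1645.45 px.

1645 px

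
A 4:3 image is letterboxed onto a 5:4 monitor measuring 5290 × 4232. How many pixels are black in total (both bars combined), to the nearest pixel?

4:3 (1.333) > 5:4 (1.250), so the image fills the width.
That makes the image 3967.5000 px tall (5290 × 3/4).
Leftover height: 4232 − 3967.5000 = 264.5000 px.
Across the 5290-px span: 264.5000 × 5290 ≈ 1399205 px.

1399205 pixels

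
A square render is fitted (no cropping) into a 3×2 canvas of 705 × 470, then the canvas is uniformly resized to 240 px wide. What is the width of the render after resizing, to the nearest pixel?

160 px

In the 705×470 frame the render fills the height: width = 470 × 1/1 ≈ 470.00 px.
Scaling 705 → 240 is ×0.3404, so the width becomes 470.00 × 0.3404 ≈ 160.00 px.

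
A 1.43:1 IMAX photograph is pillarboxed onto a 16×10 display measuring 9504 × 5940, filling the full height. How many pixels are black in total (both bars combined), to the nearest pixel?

That makes the image 8494.2000 px wide (5940 × 1.430).
9504 − 8494.2000 = 1009.8000 px of bars.
That's 1009.8000 × 5940 ≈ 5998212 black pixels.

5998212 pixels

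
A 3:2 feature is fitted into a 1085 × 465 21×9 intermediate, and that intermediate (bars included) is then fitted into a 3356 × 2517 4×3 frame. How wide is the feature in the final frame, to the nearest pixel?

2157 px

Inside the 1085×465 canvas the feature is height-limited at 697.50 × 465.00.
21×9 in 3356×2517: fills the width, so the intermediate becomes 3356.00 × 1438.29 — a scale of ×3.0931.
So the feature's width is 697.50 × 3.0931 ≈ 2157.43.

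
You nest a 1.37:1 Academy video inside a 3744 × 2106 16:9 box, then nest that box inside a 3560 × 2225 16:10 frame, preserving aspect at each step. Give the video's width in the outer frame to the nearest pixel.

2743 px

First fit — 1.37:1 Academy into 3744×2106 spans the height: 2885.22 × 2106.00.
The 16:9 canvas is width-limited in 3560×2225, giving 3560.00 × 2002.50; scale factor 0.9509.
The video scales with it: width 2885.22 × 0.9509 ≈ 2743.43.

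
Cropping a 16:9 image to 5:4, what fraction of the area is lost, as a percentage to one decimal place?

29.7%

Going from 16:9 to 5:4 means cutting width while keeping height.
Fraction kept = (1.250)/(1.778) ≈ 70.31%, so 29.69% is lost.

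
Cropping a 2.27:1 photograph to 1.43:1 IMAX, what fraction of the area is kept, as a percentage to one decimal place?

63.0%

Going from 2.27:1 to 1.43:1 IMAX means cutting width while keeping height.
(1.430)/(2.270) ≈ 0.630 of the area survives.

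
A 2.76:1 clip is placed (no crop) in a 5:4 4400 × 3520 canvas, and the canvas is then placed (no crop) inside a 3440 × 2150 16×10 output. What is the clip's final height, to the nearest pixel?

974 px

2.76:1 in 4400×3520: fills the width, so the clip is 4400.00 × 1594.20.
Second fit — the 5:4 canvas into 3440×2150 spans the height: 2687.50 × 2150.00 (×0.6108 from 4400×3520).
So the clip's height is 1594.20 × 0.6108 ≈ 973.73.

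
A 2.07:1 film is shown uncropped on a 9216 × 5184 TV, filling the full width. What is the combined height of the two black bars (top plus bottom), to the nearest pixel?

732 px

The film is 9216 / 2.070 ≈ 4452.17 px tall.
Leftover height: 5184 − 4452.17 = 731.83 px.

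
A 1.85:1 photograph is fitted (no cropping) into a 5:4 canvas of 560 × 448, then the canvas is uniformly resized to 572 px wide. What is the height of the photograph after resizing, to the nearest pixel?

In the 560×448 frame the photograph fills the width: height = 560 / 1.850 ≈ 302.70 px.
Scaling 560 → 572 is ×1.0214, so the height becomes 302.70 × 1.0214 ≈ 309.19 px.

309 px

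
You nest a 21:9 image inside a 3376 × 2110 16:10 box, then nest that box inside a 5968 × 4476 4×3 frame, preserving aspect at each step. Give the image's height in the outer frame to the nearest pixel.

First fit — 21:9 into 3376×2110 spans the width: 3376.00 × 1446.86.
The 16:10 canvas is width-limited in 5968×4476, giving 5968.00 × 3730.00; scale factor 1.7678.
Applying the same ×1.7678: 1446.86 → 2557.71.

2558 px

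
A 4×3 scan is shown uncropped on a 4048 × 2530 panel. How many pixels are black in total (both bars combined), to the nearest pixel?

1706907 pixels

Since 1.333 < 1.600, the scan is height-limited.
That makes the image 3373.3333 px wide (2530 × 4/3).
Leftover width: 4048 − 3373.3333 = 674.6667 px.
Across the 2530-px span: 674.6667 × 2530 ≈ 1706907 px.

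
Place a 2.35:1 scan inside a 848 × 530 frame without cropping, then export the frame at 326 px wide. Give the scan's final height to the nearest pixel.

139 px

Fitted into 848×530, the scan spans the width; its height is 848 / 2.350 ≈ 360.85 px.
Scaling 848 → 326 is ×0.3844, so the height becomes 360.85 × 0.3844 ≈ 138.72 px.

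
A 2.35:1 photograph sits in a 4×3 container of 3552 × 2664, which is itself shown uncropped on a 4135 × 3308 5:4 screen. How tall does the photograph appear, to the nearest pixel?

1760 px

First fit — 2.35:1 into 3552×2664 spans the width: 3552.00 × 1511.49.
Second fit — the 4×3 canvas into 4135×3308 spans the width: 4135.00 × 3101.25 (×1.1641 from 3552×2664).
The photograph scales with it: height 1511.49 × 1.1641 ≈ 1759.57.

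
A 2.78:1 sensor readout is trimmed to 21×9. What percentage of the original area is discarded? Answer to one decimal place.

The height stays; only width is cut (since 21×9 is narrower than 2.78:1).
Area ratio = (2.333)/(2.780) = 83.93%; the remaining 16.07% is cropped out.

16.1%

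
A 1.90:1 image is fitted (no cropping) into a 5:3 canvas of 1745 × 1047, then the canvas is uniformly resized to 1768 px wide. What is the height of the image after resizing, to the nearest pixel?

931 px

Fitted into 1745×1047, the image spans the width; its height is 1745 / 1.900 ≈ 918.42 px.
Scaling 1745 → 1768 is ×1.0132, so the height becomes 918.42 × 1.0132 ≈ 930.53 px.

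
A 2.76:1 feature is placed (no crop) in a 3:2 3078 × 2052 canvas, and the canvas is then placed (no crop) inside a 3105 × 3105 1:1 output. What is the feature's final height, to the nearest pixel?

2.76:1 in 3078×2052: fills the width, so the feature is 3078.00 × 1115.22.
3:2 in 3105×3105: fills the width, so the intermediate becomes 3105.00 × 2070.00 — a scale of ×1.0088.
So the feature's height is 1115.22 × 1.0088 ≈ 1125.00.

1125 px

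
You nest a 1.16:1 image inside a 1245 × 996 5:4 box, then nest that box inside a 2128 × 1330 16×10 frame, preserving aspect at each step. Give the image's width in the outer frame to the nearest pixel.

1543 px

Inside the 1245×996 canvas the image is height-limited at 1155.36 × 996.00.
Second fit — the 5:4 canvas into 2128×1330 spans the height: 1662.50 × 1330.00 (×1.3353 from 1245×996).
The image scales with it: width 1155.36 × 1.3353 ≈ 1542.80.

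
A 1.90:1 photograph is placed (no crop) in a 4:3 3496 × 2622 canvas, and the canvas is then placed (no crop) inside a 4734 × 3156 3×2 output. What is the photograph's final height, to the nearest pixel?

Inside the 3496×2622 canvas the photograph is width-limited at 3496.00 × 1840.00.
Second fit — the 4:3 canvas into 4734×3156 spans the height: 4208.00 × 3156.00 (×1.2037 from 3496×2622).
So the photograph's height is 1840.00 × 1.2037 ≈ 2214.74.

2215 px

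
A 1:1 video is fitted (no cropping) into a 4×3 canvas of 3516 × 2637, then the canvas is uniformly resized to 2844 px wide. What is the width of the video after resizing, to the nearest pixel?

2133 px

In the 3516×2637 frame the video fills the height: width = 2637 × 1/1 ≈ 2637.00 px.
Resizing to 2844 px wide multiplies everything by 0.8089: 2637.00 → 2133.00 px.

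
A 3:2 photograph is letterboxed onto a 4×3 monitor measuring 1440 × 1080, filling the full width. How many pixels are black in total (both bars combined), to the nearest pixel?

The photograph is 1440 × 2/3 ≈ 960.0000 px tall.
Leftover height: 1080 − 960.0000 = 120.0000 px.
Bar area = 120.0000 × 1440 ≈ 172800 px.

172800 pixels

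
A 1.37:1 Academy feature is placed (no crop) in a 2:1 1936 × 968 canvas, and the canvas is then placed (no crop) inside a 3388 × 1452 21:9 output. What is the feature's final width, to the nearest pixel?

1989 px

1.37:1 Academy in 1936×968: fills the height, so the feature is 1326.16 × 968.00.
Second fit — the 2:1 canvas into 3388×1452 spans the height: 2904.00 × 1452.00 (×1.5000 from 1936×968).
The feature scales with it: width 1326.16 × 1.5000 ≈ 1989.24.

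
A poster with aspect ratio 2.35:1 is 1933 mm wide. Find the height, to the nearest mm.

1933 / 2.350 = 822.55.

823 mm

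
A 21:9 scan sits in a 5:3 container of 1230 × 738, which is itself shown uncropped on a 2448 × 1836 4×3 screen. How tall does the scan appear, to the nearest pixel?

21:9 in 1230×738: fills the width, so the scan is 1230.00 × 527.14.
5:3 in 2448×1836: fills the width, so the intermediate becomes 2448.00 × 1468.80 — a scale of ×1.9902.
The scan scales with it: height 527.14 × 1.9902 ≈ 1049.14.

1049 px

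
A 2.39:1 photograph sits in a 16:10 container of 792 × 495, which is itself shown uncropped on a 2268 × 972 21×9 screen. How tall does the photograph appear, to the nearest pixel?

651 px

First fit — 2.39:1 into 792×495 spans the width: 792.00 × 331.38.
The 16:10 canvas is height-limited in 2268×972, giving 1555.20 × 972.00; scale factor 1.9636.
So the photograph's height is 331.38 × 1.9636 ≈ 650.71.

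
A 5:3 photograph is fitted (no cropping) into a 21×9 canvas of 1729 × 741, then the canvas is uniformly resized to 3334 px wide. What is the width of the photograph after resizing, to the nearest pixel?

In the 1729×741 frame the photograph fills the height: width = 741 × 5/3 ≈ 1235.00 px.
The frame scales by 3334/1729 = 1.9283; 1235.00 × 1.9283 ≈ 2381.43 px.

2381 px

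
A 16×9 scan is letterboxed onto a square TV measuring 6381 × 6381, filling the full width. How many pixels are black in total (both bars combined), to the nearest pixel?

17813758 pixels

The scan is 6381 × 9/16 ≈ 3589.3125 px tall.
6381 − 3589.3125 = 2791.6875 px of bars.
That's 2791.6875 × 6381 ≈ 17813758 black pixels.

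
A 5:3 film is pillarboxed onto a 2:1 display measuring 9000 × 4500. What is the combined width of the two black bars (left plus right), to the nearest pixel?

5:3 is narrower than 2:1, so it spans the full height.
Content width = 4500 × 5/3 ≈ 7500.00 px.
Leftover width: 9000 − 7500.00 = 1500.00 px.

1500 px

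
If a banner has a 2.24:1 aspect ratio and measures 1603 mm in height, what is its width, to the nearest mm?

1603 × 2.240 = 3590.72.

3591 mm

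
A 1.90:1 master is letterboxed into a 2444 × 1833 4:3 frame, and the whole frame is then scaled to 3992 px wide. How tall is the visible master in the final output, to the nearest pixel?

2101 px

Fitted into 2444×1833, the master spans the width; its height is 2444 / 1.900 ≈ 1286.32 px.
Scaling 2444 → 3992 is ×1.6334, so the height becomes 1286.32 × 1.6334 ≈ 2101.05 px.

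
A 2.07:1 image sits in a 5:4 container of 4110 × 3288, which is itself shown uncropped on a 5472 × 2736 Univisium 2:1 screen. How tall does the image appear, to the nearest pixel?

1652 px

2.07:1 in 4110×3288: fills the width, so the image is 4110.00 × 1985.51.
The 5:4 canvas is height-limited in 5472×2736, giving 3420.00 × 2736.00; scale factor 0.8321.
Applying the same ×0.8321: 1985.51 → 1652.17.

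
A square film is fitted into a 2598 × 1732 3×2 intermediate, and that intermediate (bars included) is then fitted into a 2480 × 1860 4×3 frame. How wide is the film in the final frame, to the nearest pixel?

Inside the 2598×1732 canvas the film is height-limited at 1732.00 × 1732.00.
3×2 in 2480×1860: fills the width, so the intermediate becomes 2480.00 × 1653.33 — a scale of ×0.9546.
So the film's width is 1732.00 × 0.9546 ≈ 1653.33.

1653 px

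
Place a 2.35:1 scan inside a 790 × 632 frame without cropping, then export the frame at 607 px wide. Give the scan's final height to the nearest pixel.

In the 790×632 frame the scan fills the width: height = 790 / 2.350 ≈ 336.17 px.
Scaling 790 → 607 is ×0.7684, so the height becomes 336.17 × 0.7684 ≈ 258.30 px.

258 px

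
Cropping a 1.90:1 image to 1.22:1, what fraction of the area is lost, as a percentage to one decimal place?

35.8%

The height stays; only width is cut (since 1.22:1 is narrower than 1.90:1).
Fraction kept = (1.220)/(1.900) ≈ 64.21%, so 35.79% is lost.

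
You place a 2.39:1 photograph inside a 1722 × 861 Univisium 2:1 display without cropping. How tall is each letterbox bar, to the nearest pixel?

70 px

2.39:1 (2.390) > Univisium 2:1 (2.000), so the photograph fills the width.
Content height = 1722 / 2.390 ≈ 720.50 px.
861 − 720.50 = 140.50 px of bars (70.25 each).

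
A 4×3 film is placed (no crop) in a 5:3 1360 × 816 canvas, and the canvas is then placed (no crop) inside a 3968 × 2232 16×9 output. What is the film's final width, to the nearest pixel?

Inside the 1360×816 canvas the film is height-limited at 1088.00 × 816.00.
Second fit — the 5:3 canvas into 3968×2232 spans the height: 3720.00 × 2232.00 (×2.7353 from 1360×816).
The film scales with it: width 1088.00 × 2.7353 ≈ 2976.00.

2976 px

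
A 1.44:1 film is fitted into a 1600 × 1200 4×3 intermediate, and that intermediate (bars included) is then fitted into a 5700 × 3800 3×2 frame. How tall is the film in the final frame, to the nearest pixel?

3519 px

Inside the 1600×1200 canvas the film is width-limited at 1600.00 × 1111.11.
The 4×3 canvas is height-limited in 5700×3800, giving 5066.67 × 3800.00; scale factor 3.1667.
So the film's height is 1111.11 × 3.1667 ≈ 3518.52.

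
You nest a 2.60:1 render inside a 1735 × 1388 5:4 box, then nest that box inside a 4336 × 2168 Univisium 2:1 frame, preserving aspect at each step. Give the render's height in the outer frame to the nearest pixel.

1042 px

First fit — 2.60:1 into 1735×1388 spans the width: 1735.00 × 667.31.
The 5:4 canvas is height-limited in 4336×2168, giving 2710.00 × 2168.00; scale factor 1.5620.
The render scales with it: height 667.31 × 1.5620 ≈ 1042.31.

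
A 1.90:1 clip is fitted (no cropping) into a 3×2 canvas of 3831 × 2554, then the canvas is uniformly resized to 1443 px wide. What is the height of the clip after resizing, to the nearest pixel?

Fitted into 3831×2554, the clip spans the width; its height is 3831 / 1.900 ≈ 2016.32 px.
Scaling 3831 → 1443 is ×0.3767, so the height becomes 2016.32 × 0.3767 ≈ 759.47 px.

759 px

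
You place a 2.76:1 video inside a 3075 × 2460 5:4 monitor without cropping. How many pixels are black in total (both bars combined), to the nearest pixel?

4138549 pixels

2.76:1 is wider than 5:4, so it spans the full width.
That makes the image 1114.1304 px tall (3075 / 2.760).
2460 − 1114.1304 = 1345.8696 px of bars.
Across the 3075-px span: 1345.8696 × 3075 ≈ 4138549 px.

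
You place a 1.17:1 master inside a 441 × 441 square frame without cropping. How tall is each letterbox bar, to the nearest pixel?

1.17:1 (1.170) > square (1.000), so the master fills the width.
Content height = 441 / 1.170 ≈ 376.92 px.
441 − 376.92 = 64.08 px of bars (32.04 each).

32 px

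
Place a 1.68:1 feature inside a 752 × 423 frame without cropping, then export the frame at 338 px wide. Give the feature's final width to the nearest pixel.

Fitted into 752×423, the feature spans the height; its width is 423 × 1.680 ≈ 710.64 px.
The frame scales by 338/752 = 0.4495; 710.64 × 0.4495 ≈ 319.41 px.

319 px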